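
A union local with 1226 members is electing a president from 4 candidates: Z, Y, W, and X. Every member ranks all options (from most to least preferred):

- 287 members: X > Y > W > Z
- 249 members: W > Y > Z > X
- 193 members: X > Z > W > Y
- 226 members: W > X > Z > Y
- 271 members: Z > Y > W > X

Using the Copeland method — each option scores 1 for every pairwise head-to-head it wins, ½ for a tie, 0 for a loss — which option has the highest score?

W

Z: beats Y; loses to W and X → score 1.
Y: loses to Z, W, and X → score 0.
W: beats Z, Y, and X → score 3.
X: beats Z and Y; loses to W → score 2.
W has the best pairwise record.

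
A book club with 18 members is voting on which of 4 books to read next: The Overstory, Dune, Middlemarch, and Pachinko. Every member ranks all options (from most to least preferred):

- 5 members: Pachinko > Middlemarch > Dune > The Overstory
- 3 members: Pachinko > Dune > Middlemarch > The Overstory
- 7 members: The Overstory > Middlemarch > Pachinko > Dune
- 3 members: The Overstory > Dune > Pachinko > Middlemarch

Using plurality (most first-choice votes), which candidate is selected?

The Overstory

First-place votes: The Overstory 10, Dune 0, Middlemarch 0, Pachinko 8.
The Overstory has the most first-place votes.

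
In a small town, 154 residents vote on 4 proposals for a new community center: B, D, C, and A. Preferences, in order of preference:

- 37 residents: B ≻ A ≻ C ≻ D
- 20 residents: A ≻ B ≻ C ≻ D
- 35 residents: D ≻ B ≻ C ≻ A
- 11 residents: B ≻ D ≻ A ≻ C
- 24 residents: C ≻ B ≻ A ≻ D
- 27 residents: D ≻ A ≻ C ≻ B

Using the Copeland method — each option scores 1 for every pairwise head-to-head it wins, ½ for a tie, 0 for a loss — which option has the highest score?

B: beats D, C, and A → score 3.
D: loses to B, C, and A → score 0.
C: beats D; loses to B and A → score 1.
A: beats D and C; loses to B → score 2.
B has the best pairwise record.

B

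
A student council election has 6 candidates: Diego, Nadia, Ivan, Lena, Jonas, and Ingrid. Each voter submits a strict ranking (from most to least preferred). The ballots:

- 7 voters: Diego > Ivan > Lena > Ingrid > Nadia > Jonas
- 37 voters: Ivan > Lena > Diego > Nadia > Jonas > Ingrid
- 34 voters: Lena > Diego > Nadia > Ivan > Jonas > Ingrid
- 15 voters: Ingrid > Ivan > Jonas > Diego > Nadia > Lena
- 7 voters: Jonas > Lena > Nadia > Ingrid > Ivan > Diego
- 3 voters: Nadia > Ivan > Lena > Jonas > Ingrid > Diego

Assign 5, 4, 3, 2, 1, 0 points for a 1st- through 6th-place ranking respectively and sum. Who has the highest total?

Lena

Diego: 7·5 + 37·3 + 34·4 + 15·2 + 7·0 + 3·0 = 312
Nadia: 7·1 + 37·2 + 34·3 + 15·1 + 7·3 + 3·5 = 234
Ivan: 7·4 + 37·5 + 34·2 + 15·4 + 7·1 + 3·4 = 360
Lena: 7·3 + 37·4 + 34·5 + 15·0 + 7·4 + 3·3 = 376
Jonas: 7·0 + 37·1 + 34·1 + 15·3 + 7·5 + 3·2 = 157
Ingrid: 7·2 + 37·0 + 34·0 + 15·5 + 7·2 + 3·1 = 106
Lena has the highest Borda score (376).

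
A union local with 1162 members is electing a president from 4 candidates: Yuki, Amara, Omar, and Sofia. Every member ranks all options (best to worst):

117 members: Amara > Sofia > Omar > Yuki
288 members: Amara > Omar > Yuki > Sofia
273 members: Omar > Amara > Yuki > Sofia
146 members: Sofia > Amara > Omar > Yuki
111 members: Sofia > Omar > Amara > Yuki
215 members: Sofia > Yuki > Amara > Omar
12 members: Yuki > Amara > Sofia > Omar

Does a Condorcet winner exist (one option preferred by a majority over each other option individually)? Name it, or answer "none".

Amara vs Yuki: 935–227 for Amara.
Amara vs Omar: 778–384 for Amara.
Amara vs Sofia: 690–472 for Amara.
Amara beats every other option head-to-head.

Amara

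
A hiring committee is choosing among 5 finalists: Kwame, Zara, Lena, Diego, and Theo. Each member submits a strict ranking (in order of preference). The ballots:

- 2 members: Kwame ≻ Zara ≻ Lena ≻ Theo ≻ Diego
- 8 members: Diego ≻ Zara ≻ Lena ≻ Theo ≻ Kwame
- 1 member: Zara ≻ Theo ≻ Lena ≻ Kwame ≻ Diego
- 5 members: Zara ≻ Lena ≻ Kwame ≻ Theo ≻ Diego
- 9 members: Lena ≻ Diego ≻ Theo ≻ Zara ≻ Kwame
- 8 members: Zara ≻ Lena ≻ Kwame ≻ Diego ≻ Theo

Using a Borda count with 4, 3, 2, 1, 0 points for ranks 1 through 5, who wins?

Kwame: 2·4 + 8·0 + 1·1 + 5·2 + 9·0 + 8·2 = 35
Zara: 2·3 + 8·3 + 1·4 + 5·4 + 9·1 + 8·4 = 95
Lena: 2·2 + 8·2 + 1·2 + 5·3 + 9·4 + 8·3 = 97
Diego: 2·0 + 8·4 + 1·0 + 5·0 + 9·3 + 8·1 = 67
Theo: 2·1 + 8·1 + 1·3 + 5·1 + 9·2 + 8·0 = 36
Lena has the highest Borda score (97).

Lena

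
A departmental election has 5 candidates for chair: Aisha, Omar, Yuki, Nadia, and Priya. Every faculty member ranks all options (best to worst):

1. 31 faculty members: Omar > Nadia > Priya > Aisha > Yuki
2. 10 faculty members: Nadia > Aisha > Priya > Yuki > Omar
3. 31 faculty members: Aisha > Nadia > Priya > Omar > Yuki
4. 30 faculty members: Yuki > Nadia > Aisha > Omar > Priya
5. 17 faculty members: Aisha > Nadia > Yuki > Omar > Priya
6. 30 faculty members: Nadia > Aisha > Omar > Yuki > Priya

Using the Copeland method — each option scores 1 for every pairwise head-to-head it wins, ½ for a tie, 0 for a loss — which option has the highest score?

Aisha: beats Omar, Yuki, and Priya; loses to Nadia → score 3.
Omar: beats Yuki and Priya; loses to Aisha and Nadia → score 2.
Yuki: beats Priya; loses to Aisha, Omar, and Nadia → score 1.
Nadia: beats Aisha, Omar, Yuki, and Priya → score 4.
Priya: loses to Aisha, Omar, Yuki, and Nadia → score 0.
Nadia has the best pairwise record.

Nadia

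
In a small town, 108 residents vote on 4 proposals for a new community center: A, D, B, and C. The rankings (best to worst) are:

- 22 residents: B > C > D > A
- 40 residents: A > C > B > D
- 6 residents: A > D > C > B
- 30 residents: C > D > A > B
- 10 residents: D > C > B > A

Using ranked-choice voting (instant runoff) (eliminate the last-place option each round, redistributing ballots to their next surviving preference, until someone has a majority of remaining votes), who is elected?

C

Round 1: A 46, D 10, B 22, C 30. Eliminate D.
Round 2: A 46, B 22, C 40. Eliminate B.
Round 3: A 46, C 62. C has a majority.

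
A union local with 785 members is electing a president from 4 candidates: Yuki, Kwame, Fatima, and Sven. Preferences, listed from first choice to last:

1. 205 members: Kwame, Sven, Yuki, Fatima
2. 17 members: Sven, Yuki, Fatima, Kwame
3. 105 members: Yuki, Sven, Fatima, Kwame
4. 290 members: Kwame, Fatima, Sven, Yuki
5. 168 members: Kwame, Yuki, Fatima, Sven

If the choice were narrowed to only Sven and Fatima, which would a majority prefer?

Voters preferring Sven to Fatima: 327; preferring Fatima to Sven: 458.
Fatima wins the head-to-head.

Fatima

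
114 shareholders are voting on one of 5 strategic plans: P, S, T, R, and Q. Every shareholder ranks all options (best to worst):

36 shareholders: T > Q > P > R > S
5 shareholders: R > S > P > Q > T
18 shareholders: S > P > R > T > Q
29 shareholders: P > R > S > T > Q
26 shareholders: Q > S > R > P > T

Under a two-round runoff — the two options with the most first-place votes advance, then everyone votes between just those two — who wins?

P

Round 1 first-place votes: P 29, S 18, T 36, R 5, Q 26.
T and P advance.
Runoff: T is preferred to P by 36 voters; P by 78.
P wins the runoff.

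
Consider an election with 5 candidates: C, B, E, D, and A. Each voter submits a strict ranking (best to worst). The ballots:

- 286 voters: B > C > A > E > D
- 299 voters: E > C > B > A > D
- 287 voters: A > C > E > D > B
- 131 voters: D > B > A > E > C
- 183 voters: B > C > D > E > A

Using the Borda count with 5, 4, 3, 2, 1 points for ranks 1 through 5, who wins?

C

C: 286·4 + 299·4 + 287·4 + 131·1 + 183·4 = 4351
B: 286·5 + 299·3 + 287·1 + 131·4 + 183·5 = 4053
E: 286·2 + 299·5 + 287·3 + 131·2 + 183·2 = 3556
D: 286·1 + 299·1 + 287·2 + 131·5 + 183·3 = 2363
A: 286·3 + 299·2 + 287·5 + 131·3 + 183·1 = 3467
C has the highest Borda score (4351).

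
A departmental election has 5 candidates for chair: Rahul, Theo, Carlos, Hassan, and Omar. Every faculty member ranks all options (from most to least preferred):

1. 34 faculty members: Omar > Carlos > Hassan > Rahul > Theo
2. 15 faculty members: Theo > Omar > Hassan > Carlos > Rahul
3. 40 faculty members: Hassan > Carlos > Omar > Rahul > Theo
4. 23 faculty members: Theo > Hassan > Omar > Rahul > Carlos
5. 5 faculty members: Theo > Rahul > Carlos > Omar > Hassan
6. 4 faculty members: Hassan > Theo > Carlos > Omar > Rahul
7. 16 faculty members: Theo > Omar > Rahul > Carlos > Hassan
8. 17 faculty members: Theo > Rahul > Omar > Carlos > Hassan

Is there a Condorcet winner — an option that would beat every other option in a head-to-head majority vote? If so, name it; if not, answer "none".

Checking pairwise contests:
Theo beats Rahul 80–74.
Hassan beats Theo 78–76.
Theo beats Carlos 80–74.
Omar beats Hassan 87–67.
Theo beats Omar 80–74.
Every option loses at least one head-to-head, so there is no Condorcet winner.

none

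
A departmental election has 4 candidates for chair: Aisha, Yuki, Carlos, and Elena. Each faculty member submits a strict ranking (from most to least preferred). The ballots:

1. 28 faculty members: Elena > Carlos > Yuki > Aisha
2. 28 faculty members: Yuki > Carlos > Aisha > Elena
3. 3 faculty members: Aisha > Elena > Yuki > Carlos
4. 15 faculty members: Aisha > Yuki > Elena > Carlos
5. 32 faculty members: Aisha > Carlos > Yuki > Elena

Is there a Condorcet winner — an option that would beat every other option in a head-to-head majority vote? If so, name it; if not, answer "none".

Carlos vs Aisha: 56–50 for Carlos.
Carlos vs Yuki: 60–46 for Carlos.
Carlos vs Elena: 60–46 for Carlos.
Carlos beats every other option head-to-head.

Carlos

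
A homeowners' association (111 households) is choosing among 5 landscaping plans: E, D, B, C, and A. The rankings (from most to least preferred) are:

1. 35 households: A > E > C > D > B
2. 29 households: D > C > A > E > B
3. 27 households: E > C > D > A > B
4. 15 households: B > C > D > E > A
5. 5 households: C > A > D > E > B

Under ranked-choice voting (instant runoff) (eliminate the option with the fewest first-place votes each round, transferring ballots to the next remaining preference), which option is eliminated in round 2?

B

Round 1: E 27, D 29, B 15, C 5, A 35. Eliminate C.
Round 2: E 27, D 29, B 15, A 40. Eliminate B.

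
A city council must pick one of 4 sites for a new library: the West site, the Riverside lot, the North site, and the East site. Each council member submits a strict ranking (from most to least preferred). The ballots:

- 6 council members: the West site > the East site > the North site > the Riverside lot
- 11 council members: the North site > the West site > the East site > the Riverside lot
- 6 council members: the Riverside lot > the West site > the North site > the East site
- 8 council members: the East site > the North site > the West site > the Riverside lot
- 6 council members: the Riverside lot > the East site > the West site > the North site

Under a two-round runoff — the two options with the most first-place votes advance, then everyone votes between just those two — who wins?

the North site

Round 1 first-place votes: the West site 6, the Riverside lot 12, the North site 11, the East site 8.
the Riverside lot and the North site advance.
Runoff: the Riverside lot is preferred to the North site by 12 voters; the North site by 25.
the North site wins the runoff.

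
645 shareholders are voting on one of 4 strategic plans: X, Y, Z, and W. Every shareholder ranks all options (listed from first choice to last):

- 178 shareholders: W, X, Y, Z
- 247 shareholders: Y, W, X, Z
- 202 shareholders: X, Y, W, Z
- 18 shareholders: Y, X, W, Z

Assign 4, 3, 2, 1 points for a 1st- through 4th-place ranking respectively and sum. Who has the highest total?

Y

X: 178·3 + 247·2 + 202·4 + 18·3 = 1890
Y: 178·2 + 247·4 + 202·3 + 18·4 = 2022
Z: 178·1 + 247·1 + 202·1 + 18·1 = 645
W: 178·4 + 247·3 + 202·2 + 18·2 = 1893
Y has the highest Borda score (2022).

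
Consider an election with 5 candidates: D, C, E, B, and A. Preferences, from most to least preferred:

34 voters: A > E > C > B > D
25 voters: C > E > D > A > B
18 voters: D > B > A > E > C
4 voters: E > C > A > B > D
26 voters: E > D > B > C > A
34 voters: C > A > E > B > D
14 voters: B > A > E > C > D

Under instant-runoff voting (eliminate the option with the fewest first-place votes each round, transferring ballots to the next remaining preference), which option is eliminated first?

B

Round 1: D 18, C 59, E 30, B 14, A 34. Eliminate B.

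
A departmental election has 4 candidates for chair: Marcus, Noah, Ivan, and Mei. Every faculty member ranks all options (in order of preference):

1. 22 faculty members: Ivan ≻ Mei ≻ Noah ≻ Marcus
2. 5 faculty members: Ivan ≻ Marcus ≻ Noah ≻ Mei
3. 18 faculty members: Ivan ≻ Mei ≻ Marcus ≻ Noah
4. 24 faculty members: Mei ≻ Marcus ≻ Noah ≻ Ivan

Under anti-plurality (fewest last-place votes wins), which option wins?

Last-place votes: Marcus 22, Noah 18, Ivan 24, Mei 5.
Mei is ranked last by the fewest voters, so Mei wins.

Mei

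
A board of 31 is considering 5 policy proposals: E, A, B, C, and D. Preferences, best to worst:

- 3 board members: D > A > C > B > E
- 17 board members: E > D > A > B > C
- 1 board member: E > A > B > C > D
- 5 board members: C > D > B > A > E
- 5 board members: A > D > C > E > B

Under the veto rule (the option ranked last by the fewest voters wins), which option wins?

Last-place votes: E 8, A 0, B 5, C 17, D 1.
A is ranked last by the fewest voters, so A wins.

A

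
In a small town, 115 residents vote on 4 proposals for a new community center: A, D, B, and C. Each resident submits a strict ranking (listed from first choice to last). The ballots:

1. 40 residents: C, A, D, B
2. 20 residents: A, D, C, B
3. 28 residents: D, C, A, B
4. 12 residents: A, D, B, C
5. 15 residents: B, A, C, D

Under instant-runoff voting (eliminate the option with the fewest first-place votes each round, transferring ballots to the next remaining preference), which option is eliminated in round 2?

D

Round 1: A 32, D 28, B 15, C 40. Eliminate B.
Round 2: A 47, D 28, C 40. Eliminate D.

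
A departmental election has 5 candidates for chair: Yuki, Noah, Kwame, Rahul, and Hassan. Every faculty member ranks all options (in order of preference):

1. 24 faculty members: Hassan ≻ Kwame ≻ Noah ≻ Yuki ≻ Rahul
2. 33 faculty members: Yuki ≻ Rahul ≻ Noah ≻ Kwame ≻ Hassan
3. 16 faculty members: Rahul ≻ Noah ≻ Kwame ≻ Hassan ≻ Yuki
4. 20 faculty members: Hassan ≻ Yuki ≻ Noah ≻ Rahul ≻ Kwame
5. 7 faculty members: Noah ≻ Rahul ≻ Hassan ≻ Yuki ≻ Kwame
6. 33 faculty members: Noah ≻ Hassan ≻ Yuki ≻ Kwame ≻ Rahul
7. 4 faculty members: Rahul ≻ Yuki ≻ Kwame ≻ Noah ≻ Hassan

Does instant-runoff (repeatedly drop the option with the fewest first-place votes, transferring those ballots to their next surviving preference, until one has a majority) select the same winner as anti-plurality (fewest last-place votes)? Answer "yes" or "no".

yes

Instant-runoff — R1 Yuki 33, Noah 40, Kwame 0, Rahul 20, Hassan 44 (Kwame out); R2 Yuki 33, Noah 40, Rahul 20, Hassan 44 (Rahul out); R3 Yuki 37, Noah 56, Hassan 44 (Yuki out); R4 Noah 93, Hassan 44 (Noah winner). Winner: Noah.
Anti-plurality — last-place votes: Yuki 16, Noah 0, Kwame 27, Rahul 57, Hassan 37. Winner: Noah.
The two methods agree.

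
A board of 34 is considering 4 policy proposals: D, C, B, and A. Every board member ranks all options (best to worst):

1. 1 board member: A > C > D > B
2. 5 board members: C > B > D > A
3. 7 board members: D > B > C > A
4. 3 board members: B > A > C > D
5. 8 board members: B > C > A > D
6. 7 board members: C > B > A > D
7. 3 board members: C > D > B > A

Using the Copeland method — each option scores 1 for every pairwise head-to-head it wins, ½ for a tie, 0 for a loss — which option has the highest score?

D: loses to C, B, and A → score 0.
C: beats D and A; loses to B → score 2.
B: beats D, C, and A → score 3.
A: beats D; loses to C and B → score 1.
B has the best pairwise record.

B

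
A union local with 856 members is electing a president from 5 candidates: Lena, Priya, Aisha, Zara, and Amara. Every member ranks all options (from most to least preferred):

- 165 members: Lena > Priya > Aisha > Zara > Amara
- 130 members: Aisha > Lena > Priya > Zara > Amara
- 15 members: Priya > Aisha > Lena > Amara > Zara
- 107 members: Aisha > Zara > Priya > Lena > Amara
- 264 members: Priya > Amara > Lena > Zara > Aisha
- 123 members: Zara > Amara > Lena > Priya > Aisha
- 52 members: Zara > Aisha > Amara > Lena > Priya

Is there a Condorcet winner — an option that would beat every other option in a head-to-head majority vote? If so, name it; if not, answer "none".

Checking pairwise contests:
Amara beats Lena 439–417.
Lena beats Priya 470–386.
Lena beats Aisha 552–304.
Lena beats Zara 574–282.
Priya beats Amara 681–175.
Every option loses at least one head-to-head, so there is no Condorcet winner.

none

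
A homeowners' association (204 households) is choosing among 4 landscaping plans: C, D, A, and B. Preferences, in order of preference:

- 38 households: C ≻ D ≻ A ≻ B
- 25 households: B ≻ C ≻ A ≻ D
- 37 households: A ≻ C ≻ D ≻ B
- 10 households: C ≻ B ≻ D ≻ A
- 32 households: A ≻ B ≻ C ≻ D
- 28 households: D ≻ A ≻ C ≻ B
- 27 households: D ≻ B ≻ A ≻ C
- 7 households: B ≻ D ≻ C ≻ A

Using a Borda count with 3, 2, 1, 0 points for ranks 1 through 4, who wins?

C: 38·3 + 25·2 + 37·2 + 10·3 + 32·1 + 28·1 + 27·0 + 7·1 = 335
D: 38·2 + 25·0 + 37·1 + 10·1 + 32·0 + 28·3 + 27·3 + 7·2 = 302
A: 38·1 + 25·1 + 37·3 + 10·0 + 32·3 + 28·2 + 27·1 + 7·0 = 353
B: 38·0 + 25·3 + 37·0 + 10·2 + 32·2 + 28·0 + 27·2 + 7·3 = 234
A has the highest Borda score (353).

A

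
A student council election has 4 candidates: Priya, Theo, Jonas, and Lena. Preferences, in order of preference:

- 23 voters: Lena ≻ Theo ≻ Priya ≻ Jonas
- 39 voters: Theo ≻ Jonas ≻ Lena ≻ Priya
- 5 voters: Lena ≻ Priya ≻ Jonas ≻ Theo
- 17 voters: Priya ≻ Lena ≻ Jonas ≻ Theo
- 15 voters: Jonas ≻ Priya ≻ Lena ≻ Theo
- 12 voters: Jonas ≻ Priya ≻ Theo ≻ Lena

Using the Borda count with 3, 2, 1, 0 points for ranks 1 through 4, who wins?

Jonas

Priya: 23·1 + 39·0 + 5·2 + 17·3 + 15·2 + 12·2 = 138
Theo: 23·2 + 39·3 + 5·0 + 17·0 + 15·0 + 12·1 = 175
Jonas: 23·0 + 39·2 + 5·1 + 17·1 + 15·3 + 12·3 = 181
Lena: 23·3 + 39·1 + 5·3 + 17·2 + 15·1 + 12·0 = 172
Jonas has the highest Borda score (181).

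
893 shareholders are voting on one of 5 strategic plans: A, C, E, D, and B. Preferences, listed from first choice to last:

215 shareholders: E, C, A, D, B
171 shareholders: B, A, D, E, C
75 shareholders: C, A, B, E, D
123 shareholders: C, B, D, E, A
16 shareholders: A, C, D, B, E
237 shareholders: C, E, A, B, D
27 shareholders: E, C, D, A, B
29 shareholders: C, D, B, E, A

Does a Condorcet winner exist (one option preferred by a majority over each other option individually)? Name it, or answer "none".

C vs A: 706–187 for C.
C vs E: 480–413 for C.
C vs D: 722–171 for C.
C vs B: 722–171 for C.
C beats every other option head-to-head.

C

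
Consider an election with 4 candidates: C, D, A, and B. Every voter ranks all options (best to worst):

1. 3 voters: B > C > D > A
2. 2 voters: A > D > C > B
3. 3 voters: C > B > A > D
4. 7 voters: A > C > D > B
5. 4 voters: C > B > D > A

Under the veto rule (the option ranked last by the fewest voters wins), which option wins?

C

Last-place votes: C 0, D 3, A 7, B 9.
C is ranked last by the fewest voters, so C wins.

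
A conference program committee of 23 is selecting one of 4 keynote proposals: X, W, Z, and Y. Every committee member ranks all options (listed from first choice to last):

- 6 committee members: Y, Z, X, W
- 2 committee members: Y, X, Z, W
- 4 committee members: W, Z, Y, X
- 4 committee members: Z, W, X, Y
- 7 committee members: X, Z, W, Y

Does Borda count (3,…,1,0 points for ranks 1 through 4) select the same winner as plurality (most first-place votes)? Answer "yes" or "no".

Borda — scores: X 35, W 27, Z 48, Y 28. Winner: Z.
Plurality — first-place votes: X 7, W 4, Z 4, Y 8. Winner: Y.
The two methods disagree.

no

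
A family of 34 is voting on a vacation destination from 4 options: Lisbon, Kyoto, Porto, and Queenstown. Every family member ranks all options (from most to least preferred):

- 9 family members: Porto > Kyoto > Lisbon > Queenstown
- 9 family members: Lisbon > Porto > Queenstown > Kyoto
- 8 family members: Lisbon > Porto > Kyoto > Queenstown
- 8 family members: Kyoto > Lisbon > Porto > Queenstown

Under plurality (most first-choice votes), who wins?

First-place votes: Lisbon 17, Kyoto 8, Porto 9, Queenstown 0.
Lisbon has the most first-place votes.

Lisbon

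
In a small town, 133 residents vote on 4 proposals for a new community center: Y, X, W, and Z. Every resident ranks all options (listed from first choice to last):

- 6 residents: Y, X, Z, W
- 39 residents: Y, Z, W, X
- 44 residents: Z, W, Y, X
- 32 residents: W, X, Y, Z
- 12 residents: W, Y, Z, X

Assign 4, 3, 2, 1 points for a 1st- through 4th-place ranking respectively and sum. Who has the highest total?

W

Y: 6·4 + 39·4 + 44·2 + 32·2 + 12·3 = 368
X: 6·3 + 39·1 + 44·1 + 32·3 + 12·1 = 209
W: 6·1 + 39·2 + 44·3 + 32·4 + 12·4 = 392
Z: 6·2 + 39·3 + 44·4 + 32·1 + 12·2 = 361
W has the highest Borda score (392).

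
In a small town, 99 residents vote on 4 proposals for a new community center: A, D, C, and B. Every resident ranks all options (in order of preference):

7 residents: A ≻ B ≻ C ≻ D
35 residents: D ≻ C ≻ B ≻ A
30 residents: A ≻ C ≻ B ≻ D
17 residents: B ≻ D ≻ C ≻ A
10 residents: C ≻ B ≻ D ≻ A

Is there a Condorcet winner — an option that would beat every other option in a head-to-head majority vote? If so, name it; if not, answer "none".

none

Checking pairwise contests:
D beats A 62–37.
B beats D 64–35.
D beats C 52–47.
C beats B 75–24.
Every option loses at least one head-to-head, so there is no Condorcet winner.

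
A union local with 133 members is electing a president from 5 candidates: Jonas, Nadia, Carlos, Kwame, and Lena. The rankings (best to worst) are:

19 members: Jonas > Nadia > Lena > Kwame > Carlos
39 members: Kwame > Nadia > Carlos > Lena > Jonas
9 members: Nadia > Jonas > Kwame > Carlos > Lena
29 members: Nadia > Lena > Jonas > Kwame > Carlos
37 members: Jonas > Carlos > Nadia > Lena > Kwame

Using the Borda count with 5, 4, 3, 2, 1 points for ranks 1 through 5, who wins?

Jonas: 19·5 + 39·1 + 9·4 + 29·3 + 37·5 = 442
Nadia: 19·4 + 39·4 + 9·5 + 29·5 + 37·3 = 533
Carlos: 19·1 + 39·3 + 9·2 + 29·1 + 37·4 = 331
Kwame: 19·2 + 39·5 + 9·3 + 29·2 + 37·1 = 355
Lena: 19·3 + 39·2 + 9·1 + 29·4 + 37·2 = 334
Nadia has the highest Borda score (533).

Nadia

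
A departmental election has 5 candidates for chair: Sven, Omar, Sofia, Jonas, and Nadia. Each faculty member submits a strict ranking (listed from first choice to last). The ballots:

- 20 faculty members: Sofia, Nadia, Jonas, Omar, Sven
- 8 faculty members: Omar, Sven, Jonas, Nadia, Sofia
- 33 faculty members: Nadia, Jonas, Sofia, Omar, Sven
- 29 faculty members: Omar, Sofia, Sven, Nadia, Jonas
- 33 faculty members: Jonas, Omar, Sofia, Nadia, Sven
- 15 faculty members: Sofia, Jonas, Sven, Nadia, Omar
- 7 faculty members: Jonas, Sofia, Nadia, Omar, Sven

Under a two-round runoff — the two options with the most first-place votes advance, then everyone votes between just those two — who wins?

Jonas

Round 1 first-place votes: Sven 0, Omar 37, Sofia 35, Jonas 40, Nadia 33.
Jonas and Omar advance.
Runoff: Jonas is preferred to Omar by 108 voters; Omar by 37.
Jonas wins the runoff.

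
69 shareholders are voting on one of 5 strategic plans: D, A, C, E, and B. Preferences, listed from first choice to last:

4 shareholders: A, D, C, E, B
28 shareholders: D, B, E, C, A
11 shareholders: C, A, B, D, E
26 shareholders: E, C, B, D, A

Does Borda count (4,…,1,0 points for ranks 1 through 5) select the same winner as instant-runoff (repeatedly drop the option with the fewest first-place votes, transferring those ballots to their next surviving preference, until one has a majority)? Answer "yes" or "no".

Borda — scores: D 161, A 49, C 158, E 164, B 158. Winner: E.
Instant-runoff — R1 D 28, A 4, C 11, E 26, B 0 (B out); R2 D 28, A 4, C 11, E 26 (A out); R3 D 32, C 11, E 26 (C out); R4 D 43, E 26 (D winner). Winner: D.
The two methods disagree.

no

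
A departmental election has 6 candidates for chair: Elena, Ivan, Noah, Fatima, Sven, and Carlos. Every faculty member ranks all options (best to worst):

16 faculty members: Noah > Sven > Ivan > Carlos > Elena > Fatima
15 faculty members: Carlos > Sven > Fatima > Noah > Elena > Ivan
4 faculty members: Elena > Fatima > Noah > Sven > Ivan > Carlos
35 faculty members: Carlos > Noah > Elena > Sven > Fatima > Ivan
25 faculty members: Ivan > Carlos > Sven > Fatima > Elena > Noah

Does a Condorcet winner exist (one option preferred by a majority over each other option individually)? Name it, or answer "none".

Carlos vs Elena: 91–4 for Carlos.
Carlos vs Ivan: 50–45 for Carlos.
Carlos vs Noah: 75–20 for Carlos.
Carlos vs Fatima: 91–4 for Carlos.
Carlos vs Sven: 75–20 for Carlos.
Carlos beats every other option head-to-head.

Carlos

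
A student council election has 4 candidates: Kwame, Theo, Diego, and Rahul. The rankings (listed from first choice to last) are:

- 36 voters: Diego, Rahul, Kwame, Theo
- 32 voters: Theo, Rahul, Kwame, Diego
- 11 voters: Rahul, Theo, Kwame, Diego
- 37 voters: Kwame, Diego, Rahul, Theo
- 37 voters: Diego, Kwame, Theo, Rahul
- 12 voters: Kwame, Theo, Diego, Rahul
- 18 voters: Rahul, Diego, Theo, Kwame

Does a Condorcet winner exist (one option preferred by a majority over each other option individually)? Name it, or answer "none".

Checking pairwise contests:
Rahul beats Kwame 97–86.
Kwame beats Theo 122–61.
Kwame beats Diego 92–91.
Diego beats Rahul 122–61.
Every option loses at least one head-to-head, so there is no Condorcet winner.

none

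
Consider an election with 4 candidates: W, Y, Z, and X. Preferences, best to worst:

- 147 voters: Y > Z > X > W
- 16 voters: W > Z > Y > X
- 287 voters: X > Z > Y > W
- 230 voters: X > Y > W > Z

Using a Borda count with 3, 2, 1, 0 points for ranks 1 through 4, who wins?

W: 147·0 + 16·3 + 287·0 + 230·1 = 278
Y: 147·3 + 16·1 + 287·1 + 230·2 = 1204
Z: 147·2 + 16·2 + 287·2 + 230·0 = 900
X: 147·1 + 16·0 + 287·3 + 230·3 = 1698
X has the highest Borda score (1698).

X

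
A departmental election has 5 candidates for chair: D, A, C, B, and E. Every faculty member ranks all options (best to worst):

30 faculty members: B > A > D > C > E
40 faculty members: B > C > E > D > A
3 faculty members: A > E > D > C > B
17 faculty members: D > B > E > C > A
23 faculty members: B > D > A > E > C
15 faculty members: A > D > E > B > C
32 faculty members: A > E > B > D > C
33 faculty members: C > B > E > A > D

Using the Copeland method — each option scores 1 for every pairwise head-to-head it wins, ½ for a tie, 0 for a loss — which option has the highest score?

D: beats C; loses to A, B, and E → score 1.
A: beats D, C, and E; loses to B → score 3.
C: beats E; loses to D, A, and B → score 1.
B: beats D, A, C, and E → score 4.
E: beats D; loses to A, C, and B → score 1.
B has the best pairwise record.

B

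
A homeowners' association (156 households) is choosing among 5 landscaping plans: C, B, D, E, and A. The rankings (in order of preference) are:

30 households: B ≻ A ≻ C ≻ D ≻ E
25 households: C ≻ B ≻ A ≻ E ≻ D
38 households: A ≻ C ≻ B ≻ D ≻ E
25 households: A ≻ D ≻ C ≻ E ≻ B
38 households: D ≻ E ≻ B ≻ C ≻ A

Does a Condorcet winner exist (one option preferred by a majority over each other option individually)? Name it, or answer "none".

Checking pairwise contests:
A beats C 93–63.
C beats B 88–68.
C beats D 93–63.
C beats E 118–38.
B beats A 93–63.
Every option loses at least one head-to-head, so there is no Condorcet winner.

none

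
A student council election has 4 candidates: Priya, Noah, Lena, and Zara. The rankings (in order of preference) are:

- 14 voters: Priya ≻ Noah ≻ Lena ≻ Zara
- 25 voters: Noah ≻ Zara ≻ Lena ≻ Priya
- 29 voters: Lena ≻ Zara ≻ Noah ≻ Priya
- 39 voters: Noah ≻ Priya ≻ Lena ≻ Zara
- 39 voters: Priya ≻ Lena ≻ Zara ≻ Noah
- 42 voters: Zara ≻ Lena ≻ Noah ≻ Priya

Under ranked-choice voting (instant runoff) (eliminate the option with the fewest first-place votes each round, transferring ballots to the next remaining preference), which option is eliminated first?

Lena

Round 1: Priya 53, Noah 64, Lena 29, Zara 42. Eliminate Lena.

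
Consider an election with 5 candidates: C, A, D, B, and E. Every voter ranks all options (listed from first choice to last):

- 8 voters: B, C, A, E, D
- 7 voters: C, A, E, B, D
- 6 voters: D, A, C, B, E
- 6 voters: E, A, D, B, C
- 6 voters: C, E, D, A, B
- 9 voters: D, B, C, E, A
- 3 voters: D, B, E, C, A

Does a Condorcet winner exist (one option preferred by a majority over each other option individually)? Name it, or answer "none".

Checking pairwise contests:
D beats C 24–21.
C beats A 33–12.
E beats D 27–18.
A beats B 25–20.
C beats E 36–9.
Every option loses at least one head-to-head, so there is no Condorcet winner.

none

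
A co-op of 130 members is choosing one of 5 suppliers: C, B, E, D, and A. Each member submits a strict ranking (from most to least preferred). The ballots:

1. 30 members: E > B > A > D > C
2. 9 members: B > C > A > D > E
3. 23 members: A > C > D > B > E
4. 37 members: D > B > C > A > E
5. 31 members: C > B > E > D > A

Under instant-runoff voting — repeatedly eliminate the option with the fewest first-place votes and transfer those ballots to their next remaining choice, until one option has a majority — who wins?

Round 1: C 31, B 9, E 30, D 37, A 23. Eliminate B.
Round 2: C 40, E 30, D 37, A 23. Eliminate A.
Round 3: C 63, E 30, D 37. Eliminate E.
Round 4: C 63, D 67. D has a majority.

D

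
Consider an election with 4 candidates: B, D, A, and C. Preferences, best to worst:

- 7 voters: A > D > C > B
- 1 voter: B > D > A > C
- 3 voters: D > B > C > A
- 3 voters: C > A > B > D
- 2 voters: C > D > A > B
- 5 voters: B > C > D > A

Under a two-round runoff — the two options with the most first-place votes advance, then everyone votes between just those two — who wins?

Round 1 first-place votes: B 6, D 3, A 7, C 5.
A and B advance.
Runoff: A is preferred to B by 12 voters; B by 9.
A wins the runoff.

A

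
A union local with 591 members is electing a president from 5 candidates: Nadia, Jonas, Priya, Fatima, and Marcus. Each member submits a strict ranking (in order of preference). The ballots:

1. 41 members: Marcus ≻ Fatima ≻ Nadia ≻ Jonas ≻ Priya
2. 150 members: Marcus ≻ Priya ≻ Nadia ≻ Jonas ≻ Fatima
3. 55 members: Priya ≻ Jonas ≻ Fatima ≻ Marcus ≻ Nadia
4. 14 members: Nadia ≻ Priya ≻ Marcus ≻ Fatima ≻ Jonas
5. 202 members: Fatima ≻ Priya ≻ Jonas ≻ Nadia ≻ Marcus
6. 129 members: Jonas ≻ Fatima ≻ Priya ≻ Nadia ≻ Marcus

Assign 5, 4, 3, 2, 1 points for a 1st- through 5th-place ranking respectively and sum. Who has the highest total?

Priya

Nadia: 41·3 + 150·3 + 55·1 + 14·5 + 202·2 + 129·2 = 1360
Jonas: 41·2 + 150·2 + 55·4 + 14·1 + 202·3 + 129·5 = 1867
Priya: 41·1 + 150·4 + 55·5 + 14·4 + 202·4 + 129·3 = 2167
Fatima: 41·4 + 150·1 + 55·3 + 14·2 + 202·5 + 129·4 = 2033
Marcus: 41·5 + 150·5 + 55·2 + 14·3 + 202·1 + 129·1 = 1438
Priya has the highest Borda score (2167).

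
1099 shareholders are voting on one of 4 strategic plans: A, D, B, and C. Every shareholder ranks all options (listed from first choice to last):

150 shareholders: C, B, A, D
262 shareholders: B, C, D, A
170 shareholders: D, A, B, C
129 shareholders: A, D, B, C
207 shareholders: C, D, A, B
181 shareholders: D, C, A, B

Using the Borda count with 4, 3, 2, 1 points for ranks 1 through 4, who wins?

A: 150·2 + 262·1 + 170·3 + 129·4 + 207·2 + 181·2 = 2364
D: 150·1 + 262·2 + 170·4 + 129·3 + 207·3 + 181·4 = 3086
B: 150·3 + 262·4 + 170·2 + 129·2 + 207·1 + 181·1 = 2484
C: 150·4 + 262·3 + 170·1 + 129·1 + 207·4 + 181·3 = 3056
D has the highest Borda score (3086).

D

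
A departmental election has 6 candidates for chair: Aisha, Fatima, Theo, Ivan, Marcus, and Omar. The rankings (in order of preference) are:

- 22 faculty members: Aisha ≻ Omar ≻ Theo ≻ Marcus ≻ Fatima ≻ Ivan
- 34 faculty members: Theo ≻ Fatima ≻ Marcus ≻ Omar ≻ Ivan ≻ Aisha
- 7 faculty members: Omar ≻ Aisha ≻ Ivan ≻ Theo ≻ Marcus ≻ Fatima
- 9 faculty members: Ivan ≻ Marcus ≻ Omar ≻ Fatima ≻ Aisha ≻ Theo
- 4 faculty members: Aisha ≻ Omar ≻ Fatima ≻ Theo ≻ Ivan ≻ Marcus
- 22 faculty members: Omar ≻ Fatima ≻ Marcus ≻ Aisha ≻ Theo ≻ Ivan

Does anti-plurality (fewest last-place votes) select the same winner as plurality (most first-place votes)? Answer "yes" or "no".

no

Anti-plurality — last-place votes: Aisha 34, Fatima 7, Theo 9, Ivan 44, Marcus 4, Omar 0. Winner: Omar.
Plurality — first-place votes: Aisha 26, Fatima 0, Theo 34, Ivan 9, Marcus 0, Omar 29. Winner: Theo.
The two methods disagree.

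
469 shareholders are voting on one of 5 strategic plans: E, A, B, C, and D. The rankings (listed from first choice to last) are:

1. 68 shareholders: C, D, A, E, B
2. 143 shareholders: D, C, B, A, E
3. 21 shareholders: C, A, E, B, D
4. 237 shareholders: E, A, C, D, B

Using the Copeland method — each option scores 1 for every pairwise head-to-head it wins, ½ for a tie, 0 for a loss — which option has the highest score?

E

E: beats A, B, C, and D → score 4.
A: beats B, C, and D; loses to E → score 3.
B: loses to E, A, C, and D → score 0.
C: beats B and D; loses to E and A → score 2.
D: beats B; loses to E, A, and C → score 1.
E has the best pairwise record.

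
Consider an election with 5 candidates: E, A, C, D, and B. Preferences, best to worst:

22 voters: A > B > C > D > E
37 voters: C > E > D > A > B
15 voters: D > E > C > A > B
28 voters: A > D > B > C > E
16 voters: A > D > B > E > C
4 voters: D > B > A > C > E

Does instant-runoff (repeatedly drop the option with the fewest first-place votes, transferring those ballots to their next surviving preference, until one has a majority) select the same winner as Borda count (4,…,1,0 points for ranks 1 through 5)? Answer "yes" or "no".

Instant-runoff — R1 E 0, A 66, C 37, D 19, B 0 (A winner). Winner: A.
Borda — scores: E 172, A 324, C 254, D 304, B 166. Winner: A.
The two methods agree.

yes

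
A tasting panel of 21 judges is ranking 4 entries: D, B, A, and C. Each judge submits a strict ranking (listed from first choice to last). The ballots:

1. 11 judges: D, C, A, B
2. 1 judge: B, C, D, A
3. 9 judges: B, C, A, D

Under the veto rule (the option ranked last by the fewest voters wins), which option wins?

C

Last-place votes: D 9, B 11, A 1, C 0.
C is ranked last by the fewest voters, so C wins.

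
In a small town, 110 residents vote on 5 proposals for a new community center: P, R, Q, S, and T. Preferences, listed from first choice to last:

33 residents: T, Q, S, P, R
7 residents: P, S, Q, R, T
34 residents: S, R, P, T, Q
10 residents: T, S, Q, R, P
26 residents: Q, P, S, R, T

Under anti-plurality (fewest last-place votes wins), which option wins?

Last-place votes: P 10, R 33, Q 34, S 0, T 33.
S is ranked last by the fewest voters, so S wins.

S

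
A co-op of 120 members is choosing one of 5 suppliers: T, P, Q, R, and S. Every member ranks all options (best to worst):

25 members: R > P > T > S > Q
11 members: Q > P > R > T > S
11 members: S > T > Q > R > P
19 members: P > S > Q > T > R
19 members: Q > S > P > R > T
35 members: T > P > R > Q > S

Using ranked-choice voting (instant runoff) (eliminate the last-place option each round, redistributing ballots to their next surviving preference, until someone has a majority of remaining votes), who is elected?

Round 1: T 35, P 19, Q 30, R 25, S 11. Eliminate S.
Round 2: T 46, P 19, Q 30, R 25. Eliminate P.
Round 3: T 46, Q 49, R 25. Eliminate R.
Round 4: T 71, Q 49. T has a majority.

T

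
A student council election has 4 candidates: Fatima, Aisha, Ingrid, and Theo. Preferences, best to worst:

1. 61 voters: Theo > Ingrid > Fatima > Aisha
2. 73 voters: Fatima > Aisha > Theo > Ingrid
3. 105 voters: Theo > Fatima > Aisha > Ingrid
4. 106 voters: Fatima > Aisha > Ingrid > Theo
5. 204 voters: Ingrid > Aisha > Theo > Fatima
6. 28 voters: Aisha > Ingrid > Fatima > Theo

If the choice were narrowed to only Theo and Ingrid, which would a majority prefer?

Voters preferring Theo to Ingrid: 239; preferring Ingrid to Theo: 338.
Ingrid wins the head-to-head.

Ingrid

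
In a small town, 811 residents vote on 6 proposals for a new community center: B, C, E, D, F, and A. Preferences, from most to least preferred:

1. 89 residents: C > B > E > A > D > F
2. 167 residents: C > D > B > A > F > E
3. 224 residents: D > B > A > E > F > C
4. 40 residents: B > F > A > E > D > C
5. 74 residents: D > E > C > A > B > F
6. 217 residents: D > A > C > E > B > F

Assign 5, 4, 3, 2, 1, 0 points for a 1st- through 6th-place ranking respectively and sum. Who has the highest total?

D

B: 89·4 + 167·3 + 224·4 + 40·5 + 74·1 + 217·1 = 2244
C: 89·5 + 167·5 + 224·0 + 40·0 + 74·3 + 217·3 = 2153
E: 89·3 + 167·0 + 224·2 + 40·2 + 74·4 + 217·2 = 1525
D: 89·1 + 167·4 + 224·5 + 40·1 + 74·5 + 217·5 = 3372
F: 89·0 + 167·1 + 224·1 + 40·4 + 74·0 + 217·0 = 551
A: 89·2 + 167·2 + 224·3 + 40·3 + 74·2 + 217·4 = 2320
D has the highest Borda score (3372).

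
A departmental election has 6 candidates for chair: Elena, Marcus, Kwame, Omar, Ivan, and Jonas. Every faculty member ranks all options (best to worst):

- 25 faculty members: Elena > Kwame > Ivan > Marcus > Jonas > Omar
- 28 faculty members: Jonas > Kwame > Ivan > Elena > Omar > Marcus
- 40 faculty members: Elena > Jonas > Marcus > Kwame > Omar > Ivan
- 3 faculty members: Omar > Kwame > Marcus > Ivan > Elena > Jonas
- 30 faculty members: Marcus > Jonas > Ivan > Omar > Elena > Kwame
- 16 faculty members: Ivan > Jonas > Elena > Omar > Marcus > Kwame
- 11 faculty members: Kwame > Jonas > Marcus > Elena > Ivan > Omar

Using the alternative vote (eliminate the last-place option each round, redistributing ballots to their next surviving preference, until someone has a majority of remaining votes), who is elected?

Jonas

Round 1: Elena 65, Marcus 30, Kwame 11, Omar 3, Ivan 16, Jonas 28. Eliminate Omar.
Round 2: Elena 65, Marcus 30, Kwame 14, Ivan 16, Jonas 28. Eliminate Kwame.
Round 3: Elena 65, Marcus 33, Ivan 16, Jonas 39. Eliminate Ivan.
Round 4: Elena 65, Marcus 33, Jonas 55. Eliminate Marcus.
Round 5: Elena 68, Jonas 85. Jonas has a majority.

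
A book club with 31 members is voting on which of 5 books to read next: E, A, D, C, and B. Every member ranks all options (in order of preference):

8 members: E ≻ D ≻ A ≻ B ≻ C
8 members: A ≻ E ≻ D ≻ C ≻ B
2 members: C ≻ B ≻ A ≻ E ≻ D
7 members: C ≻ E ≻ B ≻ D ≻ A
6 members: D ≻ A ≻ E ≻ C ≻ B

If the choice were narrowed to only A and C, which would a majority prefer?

Voters preferring A to C: 22; preferring C to A: 9.
A wins the head-to-head.

A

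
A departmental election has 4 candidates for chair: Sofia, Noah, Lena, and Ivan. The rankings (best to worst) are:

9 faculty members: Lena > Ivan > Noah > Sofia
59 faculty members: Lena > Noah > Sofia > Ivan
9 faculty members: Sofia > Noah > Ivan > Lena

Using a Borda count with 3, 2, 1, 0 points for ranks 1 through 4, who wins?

Lena

Sofia: 9·0 + 59·1 + 9·3 = 86
Noah: 9·1 + 59·2 + 9·2 = 145
Lena: 9·3 + 59·3 + 9·0 = 204
Ivan: 9·2 + 59·0 + 9·1 = 27
Lena has the highest Borda score (204).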